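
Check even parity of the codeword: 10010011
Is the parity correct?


Number of 1s: 4

Yes, parity is correct (4 ones)


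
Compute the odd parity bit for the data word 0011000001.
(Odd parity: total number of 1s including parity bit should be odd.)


Number of 1s in data: 3
Parity bit: 0

0


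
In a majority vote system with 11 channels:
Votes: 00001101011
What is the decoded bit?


Ones: 5 out of 11
Threshold: 6

0 (5/11 voted 1)


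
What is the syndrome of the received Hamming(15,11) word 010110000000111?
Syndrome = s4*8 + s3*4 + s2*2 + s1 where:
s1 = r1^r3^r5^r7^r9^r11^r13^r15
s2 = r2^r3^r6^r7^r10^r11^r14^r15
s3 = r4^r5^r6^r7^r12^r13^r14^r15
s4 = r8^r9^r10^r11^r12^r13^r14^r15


s1=1, s2=1, s3=1, s4=1

Syndrome = 15 (error at position 15)


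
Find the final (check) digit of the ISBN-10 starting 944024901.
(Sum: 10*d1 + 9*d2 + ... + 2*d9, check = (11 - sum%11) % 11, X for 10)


Weighted sum: 228
228 mod 11 = 8

Check digit: 3


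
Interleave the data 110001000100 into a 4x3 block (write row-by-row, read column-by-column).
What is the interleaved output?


Matrix:
  110
  001
  000
  100
Read columns: 100110000100

100110000100


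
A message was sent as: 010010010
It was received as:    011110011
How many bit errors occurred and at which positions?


XOR: 001100001

3 error(s) at position(s): 2, 3, 8


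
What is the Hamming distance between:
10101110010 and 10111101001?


XOR: 00010011011
Count of 1s: 5

5


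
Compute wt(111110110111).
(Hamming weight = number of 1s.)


Counting 1s in 111110110111

10


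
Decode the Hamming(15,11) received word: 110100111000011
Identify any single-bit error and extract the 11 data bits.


Syndrome = 0: no error detected

Data: 00011000011 (no errors)


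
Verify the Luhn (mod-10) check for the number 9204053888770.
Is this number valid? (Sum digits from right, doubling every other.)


Luhn sum = 59
59 mod 10 = 9

Invalid (Luhn sum mod 10 = 9)


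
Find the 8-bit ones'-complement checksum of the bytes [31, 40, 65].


Sum = 136 mod 256 = 136
Complement = 119

119


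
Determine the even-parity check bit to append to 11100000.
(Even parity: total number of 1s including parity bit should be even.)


Number of 1s in data: 3
Parity bit: 1

1


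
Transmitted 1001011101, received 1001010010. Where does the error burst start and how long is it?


XOR: 0000001111

Burst at position 6, length 4


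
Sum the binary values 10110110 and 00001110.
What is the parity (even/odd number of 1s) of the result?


10110110 = 182
00001110 = 14
Sum = 196 = 11000100
1s count = 3

odd parity (3 ones in 11000100)


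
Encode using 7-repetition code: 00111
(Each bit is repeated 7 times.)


Each bit -> 7 copies

00000000000000111111111111111111111


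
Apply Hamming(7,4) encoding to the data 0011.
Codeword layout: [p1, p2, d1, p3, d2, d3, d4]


Parity bits: p1=1, p2=0, p3=0

1000011


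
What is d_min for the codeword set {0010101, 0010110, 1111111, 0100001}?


Comparing all pairs, minimum distance: 2
Can detect 1 errors, correct 0 errors

2


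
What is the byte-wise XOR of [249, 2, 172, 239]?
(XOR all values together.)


XOR chain: 249 ^ 2 ^ 172 ^ 239 = 184

184


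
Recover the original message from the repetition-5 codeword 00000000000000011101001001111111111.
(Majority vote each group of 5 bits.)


Groups: 00000, 00000, 00000, 11101, 00100, 11111, 11111
Majority votes: 0001011

0001011


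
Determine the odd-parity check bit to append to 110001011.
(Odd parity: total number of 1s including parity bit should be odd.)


Number of 1s in data: 5
Parity bit: 0

0


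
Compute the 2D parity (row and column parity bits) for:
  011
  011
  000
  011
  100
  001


Row parities: 000011
Column parities: 110

Row P: 000011, Col P: 110, Corner: 0


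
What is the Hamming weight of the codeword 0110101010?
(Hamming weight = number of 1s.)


Counting 1s in 0110101010

5


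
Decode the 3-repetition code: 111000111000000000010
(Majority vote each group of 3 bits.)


Groups: 111, 000, 111, 000, 000, 000, 010
Majority votes: 1010000

1010000


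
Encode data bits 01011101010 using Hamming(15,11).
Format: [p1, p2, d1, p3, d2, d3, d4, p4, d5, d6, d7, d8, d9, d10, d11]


Parity bits: p1=1, p2=1, p3=0, p4=0

110010101101010


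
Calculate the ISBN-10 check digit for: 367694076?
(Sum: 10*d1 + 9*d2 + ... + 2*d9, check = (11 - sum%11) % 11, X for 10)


Weighted sum: 289
289 mod 11 = 3

Check digit: 8


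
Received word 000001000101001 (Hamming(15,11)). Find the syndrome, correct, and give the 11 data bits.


Syndrome = 15: error at position 15

Data: 00100101000 (corrected bit 15)


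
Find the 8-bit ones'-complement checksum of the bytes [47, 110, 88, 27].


Sum = 272 mod 256 = 16
Complement = 239

239


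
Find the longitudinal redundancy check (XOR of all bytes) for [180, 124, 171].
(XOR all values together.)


XOR chain: 180 ^ 124 ^ 171 = 99

99


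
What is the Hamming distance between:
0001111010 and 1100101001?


XOR: 1101010011
Count of 1s: 6

6


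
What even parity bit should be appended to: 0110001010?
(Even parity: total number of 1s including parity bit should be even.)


Number of 1s in data: 4
Parity bit: 0

0


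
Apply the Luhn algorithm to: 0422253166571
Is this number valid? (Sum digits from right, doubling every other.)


Luhn sum = 42
42 mod 10 = 2

Invalid (Luhn sum mod 10 = 2)


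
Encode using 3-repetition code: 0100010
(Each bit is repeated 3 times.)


Each bit -> 3 copies

000111000000000111000


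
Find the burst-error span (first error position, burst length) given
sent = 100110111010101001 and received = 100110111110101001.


XOR: 000000000100000000

Burst at position 9, length 1


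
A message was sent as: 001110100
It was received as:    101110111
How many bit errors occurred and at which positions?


XOR: 100000011

3 error(s) at position(s): 0, 7, 8


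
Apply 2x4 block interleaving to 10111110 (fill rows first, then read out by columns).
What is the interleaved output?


Matrix:
  1011
  1110
Read columns: 11011110

11011110


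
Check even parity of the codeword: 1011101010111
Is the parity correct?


Number of 1s: 9

No, parity error (9 ones)


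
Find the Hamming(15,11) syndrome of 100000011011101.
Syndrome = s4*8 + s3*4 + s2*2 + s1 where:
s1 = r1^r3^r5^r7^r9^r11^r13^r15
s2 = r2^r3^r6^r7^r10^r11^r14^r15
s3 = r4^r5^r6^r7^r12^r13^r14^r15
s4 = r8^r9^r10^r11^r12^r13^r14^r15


s1=1, s2=0, s3=1, s4=0

Syndrome = 5 (error at position 5)


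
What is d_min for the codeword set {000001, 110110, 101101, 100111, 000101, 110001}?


Comparing all pairs, minimum distance: 1
Can detect 0 errors, correct 0 errors

1


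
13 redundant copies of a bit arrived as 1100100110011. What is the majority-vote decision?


Ones: 7 out of 13
Threshold: 7

1 (7/13 voted 1)


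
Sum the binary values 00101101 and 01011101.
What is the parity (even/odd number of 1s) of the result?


00101101 = 45
01011101 = 93
Sum = 138 = 10001010
1s count = 3

odd parity (3 ones in 10001010)


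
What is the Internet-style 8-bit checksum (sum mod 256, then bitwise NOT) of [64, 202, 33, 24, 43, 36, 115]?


Sum = 517 mod 256 = 5
Complement = 250

250


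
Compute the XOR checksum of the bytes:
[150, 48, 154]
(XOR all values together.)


XOR chain: 150 ^ 48 ^ 154 = 60

60


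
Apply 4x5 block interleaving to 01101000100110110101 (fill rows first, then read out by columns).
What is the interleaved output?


Matrix:
  01101
  00010
  01101
  10101
Read columns: 00011010101101001011

00011010101101001011


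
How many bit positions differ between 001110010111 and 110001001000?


XOR: 111111011111
Count of 1s: 11

11


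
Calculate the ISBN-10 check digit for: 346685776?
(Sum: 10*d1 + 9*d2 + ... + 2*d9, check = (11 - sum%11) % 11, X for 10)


Weighted sum: 290
290 mod 11 = 4

Check digit: 7


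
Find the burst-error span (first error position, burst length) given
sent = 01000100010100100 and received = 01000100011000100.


XOR: 00000000001100000

Burst at position 10, length 2


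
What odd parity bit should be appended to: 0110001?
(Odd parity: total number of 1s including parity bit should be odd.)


Number of 1s in data: 3
Parity bit: 0

0


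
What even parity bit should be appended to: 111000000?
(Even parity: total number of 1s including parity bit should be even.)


Number of 1s in data: 3
Parity bit: 1

1


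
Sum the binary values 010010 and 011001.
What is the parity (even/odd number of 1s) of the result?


010010 = 18
011001 = 25
Sum = 43 = 101011
1s count = 4

even parity (4 ones in 101011)


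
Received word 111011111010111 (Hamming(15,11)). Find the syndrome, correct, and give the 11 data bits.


Syndrome = 2: error at position 2

Data: 11111010111 (corrected bit 2)


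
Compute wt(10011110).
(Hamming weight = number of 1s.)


Counting 1s in 10011110

5


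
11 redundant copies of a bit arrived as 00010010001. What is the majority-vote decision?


Ones: 3 out of 11
Threshold: 6

0 (3/11 voted 1)


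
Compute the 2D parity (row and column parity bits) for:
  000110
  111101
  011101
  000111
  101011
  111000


Row parities: 010101
Column parities: 110010

Row P: 010101, Col P: 110010, Corner: 1


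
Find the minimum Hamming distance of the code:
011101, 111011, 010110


Comparing all pairs, minimum distance: 3
Can detect 2 errors, correct 1 errors

3


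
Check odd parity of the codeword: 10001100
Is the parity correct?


Number of 1s: 3

Yes, parity is correct (3 ones)


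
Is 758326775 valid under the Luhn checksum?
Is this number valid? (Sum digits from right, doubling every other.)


Luhn sum = 44
44 mod 10 = 4

Invalid (Luhn sum mod 10 = 4)


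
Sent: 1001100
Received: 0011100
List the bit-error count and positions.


XOR: 1010000

2 error(s) at position(s): 0, 2


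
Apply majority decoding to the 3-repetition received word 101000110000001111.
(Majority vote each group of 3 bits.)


Groups: 101, 000, 110, 000, 001, 111
Majority votes: 101001

101001


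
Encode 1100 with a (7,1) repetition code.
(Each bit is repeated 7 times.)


Each bit -> 7 copies

1111111111111100000000000000


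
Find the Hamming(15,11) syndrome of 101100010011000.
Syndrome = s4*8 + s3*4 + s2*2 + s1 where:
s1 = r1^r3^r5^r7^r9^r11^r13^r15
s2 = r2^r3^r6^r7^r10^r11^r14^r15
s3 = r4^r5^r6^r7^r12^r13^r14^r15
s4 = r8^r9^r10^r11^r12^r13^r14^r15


s1=1, s2=0, s3=0, s4=1

Syndrome = 9 (error at position 9)


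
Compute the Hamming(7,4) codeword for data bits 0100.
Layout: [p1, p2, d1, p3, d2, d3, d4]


Parity bits: p1=1, p2=0, p3=1

1001100


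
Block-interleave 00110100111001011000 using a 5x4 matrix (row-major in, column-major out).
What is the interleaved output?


Matrix:
  0011
  0100
  1110
  0101
  1000
Read columns: 00101011101010010010

00101011101010010010


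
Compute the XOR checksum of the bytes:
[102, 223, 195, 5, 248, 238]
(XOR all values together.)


XOR chain: 102 ^ 223 ^ 195 ^ 5 ^ 248 ^ 238 = 105

105


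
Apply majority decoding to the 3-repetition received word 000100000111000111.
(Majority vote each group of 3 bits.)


Groups: 000, 100, 000, 111, 000, 111
Majority votes: 000101

000101


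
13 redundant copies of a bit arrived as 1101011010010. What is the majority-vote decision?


Ones: 7 out of 13
Threshold: 7

1 (7/13 voted 1)


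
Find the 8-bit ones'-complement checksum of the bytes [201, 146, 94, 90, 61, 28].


Sum = 620 mod 256 = 108
Complement = 147

147


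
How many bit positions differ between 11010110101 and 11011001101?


XOR: 00001111000
Count of 1s: 4

4


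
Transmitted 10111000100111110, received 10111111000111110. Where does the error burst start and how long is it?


XOR: 00000111100000000

Burst at position 5, length 4


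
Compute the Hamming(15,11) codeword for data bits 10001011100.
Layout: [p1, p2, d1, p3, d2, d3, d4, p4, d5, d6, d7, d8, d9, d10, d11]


Parity bits: p1=0, p2=0, p3=0, p4=0

001000001011100


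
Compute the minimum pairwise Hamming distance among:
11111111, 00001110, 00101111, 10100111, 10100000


Comparing all pairs, minimum distance: 2
Can detect 1 errors, correct 0 errors

2


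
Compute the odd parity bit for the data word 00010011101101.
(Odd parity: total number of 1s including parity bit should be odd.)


Number of 1s in data: 7
Parity bit: 0

0


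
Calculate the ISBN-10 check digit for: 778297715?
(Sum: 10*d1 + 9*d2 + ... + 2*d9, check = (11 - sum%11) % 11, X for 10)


Weighted sum: 341
341 mod 11 = 0

Check digit: 0


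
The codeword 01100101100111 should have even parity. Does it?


Number of 1s: 8

Yes, parity is correct (8 ones)


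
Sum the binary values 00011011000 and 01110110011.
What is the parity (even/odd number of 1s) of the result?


00011011000 = 216
01110110011 = 947
Sum = 1163 = 10010001011
1s count = 5

odd parity (5 ones in 10010001011)


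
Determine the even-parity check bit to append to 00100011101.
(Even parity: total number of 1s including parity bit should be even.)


Number of 1s in data: 5
Parity bit: 1

1


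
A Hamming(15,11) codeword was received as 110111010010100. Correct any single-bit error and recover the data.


Syndrome = 10: error at position 10

Data: 01100110100 (corrected bit 10)


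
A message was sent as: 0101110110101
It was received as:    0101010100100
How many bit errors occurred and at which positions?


XOR: 0000100010001

3 error(s) at position(s): 4, 8, 12


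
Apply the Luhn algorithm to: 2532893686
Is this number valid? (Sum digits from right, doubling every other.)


Luhn sum = 58
58 mod 10 = 8

Invalid (Luhn sum mod 10 = 8)


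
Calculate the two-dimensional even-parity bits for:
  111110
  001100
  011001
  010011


Row parities: 1011
Column parities: 111000

Row P: 1011, Col P: 111000, Corner: 1


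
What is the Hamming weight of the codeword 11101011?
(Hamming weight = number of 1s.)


Counting 1s in 11101011

6


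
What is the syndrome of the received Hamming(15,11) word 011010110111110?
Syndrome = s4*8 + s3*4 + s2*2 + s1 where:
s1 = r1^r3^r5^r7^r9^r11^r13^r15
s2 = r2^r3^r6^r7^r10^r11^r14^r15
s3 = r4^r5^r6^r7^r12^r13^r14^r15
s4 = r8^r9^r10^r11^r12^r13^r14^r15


s1=1, s2=0, s3=1, s4=0

Syndrome = 5 (error at position 5)


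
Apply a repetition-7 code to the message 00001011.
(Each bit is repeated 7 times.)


Each bit -> 7 copies

00000000000000000000000000001111111000000011111111111111


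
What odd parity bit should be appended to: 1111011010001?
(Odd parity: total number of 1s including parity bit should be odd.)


Number of 1s in data: 8
Parity bit: 1

1


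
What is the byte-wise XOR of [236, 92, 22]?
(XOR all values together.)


XOR chain: 236 ^ 92 ^ 22 = 166

166


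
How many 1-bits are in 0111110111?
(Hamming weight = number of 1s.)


Counting 1s in 0111110111

8


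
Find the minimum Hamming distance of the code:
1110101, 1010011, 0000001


Comparing all pairs, minimum distance: 3
Can detect 2 errors, correct 1 errors

3


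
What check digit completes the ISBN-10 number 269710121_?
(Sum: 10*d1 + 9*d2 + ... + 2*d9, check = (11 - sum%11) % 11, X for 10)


Weighted sum: 213
213 mod 11 = 4

Check digit: 7


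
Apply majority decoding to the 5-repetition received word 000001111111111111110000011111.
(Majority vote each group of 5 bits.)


Groups: 00000, 11111, 11111, 11111, 00000, 11111
Majority votes: 011101

011101


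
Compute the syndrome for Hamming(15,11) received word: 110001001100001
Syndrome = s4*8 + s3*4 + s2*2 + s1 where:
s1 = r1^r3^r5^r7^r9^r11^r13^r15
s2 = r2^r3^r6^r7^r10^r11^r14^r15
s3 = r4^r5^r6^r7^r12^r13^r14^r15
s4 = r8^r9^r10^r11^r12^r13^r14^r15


s1=1, s2=0, s3=0, s4=1

Syndrome = 9 (error at position 9)


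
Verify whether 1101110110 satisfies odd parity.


Number of 1s: 7

Yes, parity is correct (7 ones)


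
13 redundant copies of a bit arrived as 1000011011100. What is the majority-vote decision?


Ones: 6 out of 13
Threshold: 7

0 (6/13 voted 1)


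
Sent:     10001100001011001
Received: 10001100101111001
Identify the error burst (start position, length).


XOR: 00000000100100000

Burst at position 8, length 4


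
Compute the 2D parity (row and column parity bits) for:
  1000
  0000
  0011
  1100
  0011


Row parities: 10000
Column parities: 0100

Row P: 10000, Col P: 0100, Corner: 1


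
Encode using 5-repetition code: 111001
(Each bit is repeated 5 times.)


Each bit -> 5 copies

111111111111111000000000011111


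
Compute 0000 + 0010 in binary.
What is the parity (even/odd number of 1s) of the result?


0000 = 0
0010 = 2
Sum = 2 = 10
1s count = 1

odd parity (1 ones in 10)


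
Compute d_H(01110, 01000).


XOR: 00110
Count of 1s: 2

2


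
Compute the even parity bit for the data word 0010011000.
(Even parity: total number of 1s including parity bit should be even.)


Number of 1s in data: 3
Parity bit: 1

1


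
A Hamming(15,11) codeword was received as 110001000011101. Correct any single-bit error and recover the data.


Syndrome = 0: no error detected

Data: 00100011101 (no errors)


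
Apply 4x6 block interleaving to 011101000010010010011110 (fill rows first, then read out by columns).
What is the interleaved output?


Matrix:
  011101
  000010
  010010
  011110
Read columns: 000010111001100101111000

000010111001100101111000


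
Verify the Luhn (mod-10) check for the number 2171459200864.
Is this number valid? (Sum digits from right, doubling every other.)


Luhn sum = 46
46 mod 10 = 6

Invalid (Luhn sum mod 10 = 6)


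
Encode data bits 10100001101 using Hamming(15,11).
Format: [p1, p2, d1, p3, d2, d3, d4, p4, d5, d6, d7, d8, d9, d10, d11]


Parity bits: p1=1, p2=1, p3=0, p4=1

111001010001101


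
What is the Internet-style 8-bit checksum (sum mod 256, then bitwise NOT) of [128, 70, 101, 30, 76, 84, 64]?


Sum = 553 mod 256 = 41
Complement = 214

214


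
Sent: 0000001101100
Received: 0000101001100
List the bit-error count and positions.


XOR: 0000100100000

2 error(s) at position(s): 4, 7


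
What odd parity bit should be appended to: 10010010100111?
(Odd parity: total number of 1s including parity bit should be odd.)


Number of 1s in data: 7
Parity bit: 0

0


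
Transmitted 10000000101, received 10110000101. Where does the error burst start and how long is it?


XOR: 00110000000

Burst at position 2, length 2


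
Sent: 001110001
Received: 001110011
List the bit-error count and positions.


XOR: 000000010

1 error(s) at position(s): 7


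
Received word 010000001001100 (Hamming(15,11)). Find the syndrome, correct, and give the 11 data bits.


Syndrome = 10: error at position 10

Data: 00001101100 (corrected bit 10)


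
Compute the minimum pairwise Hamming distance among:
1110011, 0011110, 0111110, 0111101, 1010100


Comparing all pairs, minimum distance: 1
Can detect 0 errors, correct 0 errors

1


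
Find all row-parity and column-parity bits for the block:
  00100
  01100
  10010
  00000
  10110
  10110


Row parities: 100011
Column parities: 11010

Row P: 100011, Col P: 11010, Corner: 1


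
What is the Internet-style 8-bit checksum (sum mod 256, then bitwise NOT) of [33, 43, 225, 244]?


Sum = 545 mod 256 = 33
Complement = 222

222


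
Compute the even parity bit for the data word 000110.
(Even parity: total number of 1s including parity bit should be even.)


Number of 1s in data: 2
Parity bit: 0

0


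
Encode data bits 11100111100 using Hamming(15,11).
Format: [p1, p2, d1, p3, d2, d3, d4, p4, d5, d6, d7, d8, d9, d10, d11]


Parity bits: p1=0, p2=0, p3=0, p4=0

001011000111100


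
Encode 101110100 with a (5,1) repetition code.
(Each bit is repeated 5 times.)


Each bit -> 5 copies

111110000011111111111111100000111110000000000


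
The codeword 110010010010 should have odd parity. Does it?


Number of 1s: 5

Yes, parity is correct (5 ones)


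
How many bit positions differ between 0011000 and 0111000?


XOR: 0100000
Count of 1s: 1

1


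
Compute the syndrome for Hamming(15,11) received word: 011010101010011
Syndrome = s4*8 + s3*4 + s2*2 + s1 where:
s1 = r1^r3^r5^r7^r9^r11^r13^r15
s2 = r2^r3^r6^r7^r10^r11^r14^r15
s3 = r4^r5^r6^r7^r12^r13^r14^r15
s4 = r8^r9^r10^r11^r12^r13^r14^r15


s1=0, s2=0, s3=0, s4=0

Syndrome = 0 (no error)


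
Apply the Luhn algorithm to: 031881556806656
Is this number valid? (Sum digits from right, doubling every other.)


Luhn sum = 59
59 mod 10 = 9

Invalid (Luhn sum mod 10 = 9)


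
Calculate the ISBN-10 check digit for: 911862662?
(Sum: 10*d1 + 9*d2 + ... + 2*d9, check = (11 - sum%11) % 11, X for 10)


Weighted sum: 255
255 mod 11 = 2

Check digit: 9


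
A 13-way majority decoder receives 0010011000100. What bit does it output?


Ones: 4 out of 13
Threshold: 7

0 (4/13 voted 1)


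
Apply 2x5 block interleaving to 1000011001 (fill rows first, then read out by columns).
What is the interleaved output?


Matrix:
  10000
  11001
Read columns: 1101000001

1101000001


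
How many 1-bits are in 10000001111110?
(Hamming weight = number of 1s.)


Counting 1s in 10000001111110

7


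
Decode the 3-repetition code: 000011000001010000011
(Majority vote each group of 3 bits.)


Groups: 000, 011, 000, 001, 010, 000, 011
Majority votes: 0100001

0100001


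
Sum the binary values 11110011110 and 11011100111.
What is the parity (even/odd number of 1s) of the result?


11110011110 = 1950
11011100111 = 1767
Sum = 3717 = 111010000101
1s count = 6

even parity (6 ones in 111010000101)


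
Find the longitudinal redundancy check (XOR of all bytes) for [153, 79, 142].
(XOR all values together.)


XOR chain: 153 ^ 79 ^ 142 = 88

88


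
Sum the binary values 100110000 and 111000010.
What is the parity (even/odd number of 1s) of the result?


100110000 = 304
111000010 = 450
Sum = 754 = 1011110010
1s count = 6

even parity (6 ones in 1011110010)


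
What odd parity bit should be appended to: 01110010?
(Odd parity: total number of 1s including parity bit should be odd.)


Number of 1s in data: 4
Parity bit: 1

1


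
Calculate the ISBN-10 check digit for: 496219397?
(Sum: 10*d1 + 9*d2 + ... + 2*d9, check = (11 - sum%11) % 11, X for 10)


Weighted sum: 287
287 mod 11 = 1

Check digit: X


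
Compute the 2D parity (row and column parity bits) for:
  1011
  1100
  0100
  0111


Row parities: 1011
Column parities: 0100

Row P: 1011, Col P: 0100, Corner: 1


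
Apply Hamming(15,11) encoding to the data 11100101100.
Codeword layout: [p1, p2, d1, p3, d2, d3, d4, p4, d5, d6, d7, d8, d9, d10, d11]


Parity bits: p1=1, p2=1, p3=0, p4=1

111011010101100


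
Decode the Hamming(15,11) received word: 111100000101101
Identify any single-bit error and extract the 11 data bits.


Syndrome = 0: no error detected

Data: 10000101101 (no errors)


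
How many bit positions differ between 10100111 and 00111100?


XOR: 10011011
Count of 1s: 5

5


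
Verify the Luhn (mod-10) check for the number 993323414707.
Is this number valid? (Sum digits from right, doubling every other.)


Luhn sum = 65
65 mod 10 = 5

Invalid (Luhn sum mod 10 = 5)


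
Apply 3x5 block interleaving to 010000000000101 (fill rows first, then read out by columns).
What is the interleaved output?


Matrix:
  01000
  00000
  00101
Read columns: 000100001000001

000100001000001


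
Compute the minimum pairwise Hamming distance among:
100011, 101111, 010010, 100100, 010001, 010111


Comparing all pairs, minimum distance: 2
Can detect 1 errors, correct 0 errors

2


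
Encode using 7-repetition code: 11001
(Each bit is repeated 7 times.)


Each bit -> 7 copies

11111111111111000000000000001111111


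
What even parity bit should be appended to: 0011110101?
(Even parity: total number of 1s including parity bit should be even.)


Number of 1s in data: 6
Parity bit: 0

0


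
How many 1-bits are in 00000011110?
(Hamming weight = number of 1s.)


Counting 1s in 00000011110

4


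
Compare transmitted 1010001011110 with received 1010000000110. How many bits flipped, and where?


XOR: 0000001011000

3 error(s) at position(s): 6, 8, 9


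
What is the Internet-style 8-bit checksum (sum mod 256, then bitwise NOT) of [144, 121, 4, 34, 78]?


Sum = 381 mod 256 = 125
Complement = 130

130


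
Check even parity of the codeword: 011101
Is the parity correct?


Number of 1s: 4

Yes, parity is correct (4 ones)


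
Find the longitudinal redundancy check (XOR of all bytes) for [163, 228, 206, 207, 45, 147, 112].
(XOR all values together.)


XOR chain: 163 ^ 228 ^ 206 ^ 207 ^ 45 ^ 147 ^ 112 = 136

136


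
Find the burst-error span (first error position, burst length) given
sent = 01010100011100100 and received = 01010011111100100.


XOR: 00000111100000000

Burst at position 5, length 4


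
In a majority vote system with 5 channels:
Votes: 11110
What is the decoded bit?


Ones: 4 out of 5
Threshold: 3

1 (4/5 voted 1)


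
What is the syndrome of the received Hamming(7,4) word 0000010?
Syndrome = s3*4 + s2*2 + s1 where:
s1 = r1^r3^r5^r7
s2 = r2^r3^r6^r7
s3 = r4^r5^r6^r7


s1=0, s2=1, s3=1

Syndrome = 6 (error at position 6)


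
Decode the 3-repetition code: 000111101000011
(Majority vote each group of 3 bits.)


Groups: 000, 111, 101, 000, 011
Majority votes: 01101

01101


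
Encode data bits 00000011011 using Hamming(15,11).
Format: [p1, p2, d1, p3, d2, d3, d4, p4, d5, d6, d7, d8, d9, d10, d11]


Parity bits: p1=0, p2=1, p3=1, p4=0

010100000011011


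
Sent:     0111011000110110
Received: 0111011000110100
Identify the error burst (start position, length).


XOR: 0000000000000010

Burst at position 14, length 1


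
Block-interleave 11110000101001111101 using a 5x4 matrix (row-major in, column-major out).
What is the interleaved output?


Matrix:
  1111
  0000
  1010
  0111
  1101
Read columns: 10101100111011010011

10101100111011010011


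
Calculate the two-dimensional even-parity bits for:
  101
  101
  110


Row parities: 000
Column parities: 110

Row P: 000, Col P: 110, Corner: 0


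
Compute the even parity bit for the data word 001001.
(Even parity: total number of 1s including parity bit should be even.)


Number of 1s in data: 2
Parity bit: 0

0


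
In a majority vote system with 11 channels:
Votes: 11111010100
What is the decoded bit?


Ones: 7 out of 11
Threshold: 6

1 (7/11 voted 1)


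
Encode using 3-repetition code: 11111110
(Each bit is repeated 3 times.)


Each bit -> 3 copies

111111111111111111111000


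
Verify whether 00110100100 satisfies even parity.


Number of 1s: 4

Yes, parity is correct (4 ones)


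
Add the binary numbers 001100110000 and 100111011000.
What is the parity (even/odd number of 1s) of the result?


001100110000 = 816
100111011000 = 2520
Sum = 3336 = 110100001000
1s count = 4

even parity (4 ones in 110100001000)


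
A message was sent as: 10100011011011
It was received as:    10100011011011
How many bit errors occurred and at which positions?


XOR: 00000000000000

0 errors (received matches sent)


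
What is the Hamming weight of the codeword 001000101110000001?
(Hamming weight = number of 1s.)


Counting 1s in 001000101110000001

6


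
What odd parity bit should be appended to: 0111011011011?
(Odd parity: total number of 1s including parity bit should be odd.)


Number of 1s in data: 9
Parity bit: 0

0


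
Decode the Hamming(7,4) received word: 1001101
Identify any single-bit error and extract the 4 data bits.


Syndrome = 7: error at position 7

Data: 0100 (corrected bit 7)


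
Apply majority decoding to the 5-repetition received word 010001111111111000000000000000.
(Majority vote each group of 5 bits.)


Groups: 01000, 11111, 11111, 00000, 00000, 00000
Majority votes: 011000

011000


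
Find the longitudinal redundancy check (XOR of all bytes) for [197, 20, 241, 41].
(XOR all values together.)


XOR chain: 197 ^ 20 ^ 241 ^ 41 = 9

9


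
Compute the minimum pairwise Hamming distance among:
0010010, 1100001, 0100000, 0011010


Comparing all pairs, minimum distance: 1
Can detect 0 errors, correct 0 errors

1


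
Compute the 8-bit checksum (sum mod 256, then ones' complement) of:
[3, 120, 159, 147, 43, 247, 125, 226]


Sum = 1070 mod 256 = 46
Complement = 209

209


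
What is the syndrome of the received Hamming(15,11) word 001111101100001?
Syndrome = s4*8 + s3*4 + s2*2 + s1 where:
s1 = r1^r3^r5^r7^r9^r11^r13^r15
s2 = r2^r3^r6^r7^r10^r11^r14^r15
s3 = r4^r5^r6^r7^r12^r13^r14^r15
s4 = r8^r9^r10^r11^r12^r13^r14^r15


s1=1, s2=1, s3=1, s4=1

Syndrome = 15 (error at position 15)


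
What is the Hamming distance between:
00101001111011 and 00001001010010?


XOR: 00100000101001
Count of 1s: 4

4


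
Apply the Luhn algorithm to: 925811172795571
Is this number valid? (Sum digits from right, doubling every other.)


Luhn sum = 62
62 mod 10 = 2

Invalid (Luhn sum mod 10 = 2)


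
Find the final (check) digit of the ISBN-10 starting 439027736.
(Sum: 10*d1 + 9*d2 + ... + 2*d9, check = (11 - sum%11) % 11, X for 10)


Weighted sum: 235
235 mod 11 = 4

Check digit: 7


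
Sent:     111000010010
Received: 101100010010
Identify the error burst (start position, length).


XOR: 010100000000

Burst at position 1, length 3


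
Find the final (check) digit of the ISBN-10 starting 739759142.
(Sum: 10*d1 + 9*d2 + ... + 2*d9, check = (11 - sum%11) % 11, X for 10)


Weighted sum: 313
313 mod 11 = 5

Check digit: 6


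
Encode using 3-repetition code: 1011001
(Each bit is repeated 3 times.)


Each bit -> 3 copies

111000111111000000111


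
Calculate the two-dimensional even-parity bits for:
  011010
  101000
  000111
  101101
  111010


Row parities: 10100
Column parities: 100010

Row P: 10100, Col P: 100010, Corner: 0


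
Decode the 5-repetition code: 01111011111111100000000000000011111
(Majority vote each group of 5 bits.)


Groups: 01111, 01111, 11111, 00000, 00000, 00000, 11111
Majority votes: 1110001

1110001


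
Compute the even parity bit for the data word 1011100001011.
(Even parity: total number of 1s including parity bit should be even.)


Number of 1s in data: 7
Parity bit: 1

1


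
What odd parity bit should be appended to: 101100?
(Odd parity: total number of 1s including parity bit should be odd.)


Number of 1s in data: 3
Parity bit: 0

0


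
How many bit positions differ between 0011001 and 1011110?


XOR: 1000111
Count of 1s: 4

4


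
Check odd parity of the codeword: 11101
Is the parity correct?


Number of 1s: 4

No, parity error (4 ones)


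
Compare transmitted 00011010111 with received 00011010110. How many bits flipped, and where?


XOR: 00000000001

1 error(s) at position(s): 10


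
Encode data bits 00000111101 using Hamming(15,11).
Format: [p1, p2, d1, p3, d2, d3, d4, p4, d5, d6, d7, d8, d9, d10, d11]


Parity bits: p1=1, p2=1, p3=1, p4=1

110100010111101


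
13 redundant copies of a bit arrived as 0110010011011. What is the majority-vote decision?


Ones: 7 out of 13
Threshold: 7

1 (7/13 voted 1)


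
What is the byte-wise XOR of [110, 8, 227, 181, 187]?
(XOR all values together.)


XOR chain: 110 ^ 8 ^ 227 ^ 181 ^ 187 = 139

139


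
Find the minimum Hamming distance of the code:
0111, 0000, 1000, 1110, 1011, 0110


Comparing all pairs, minimum distance: 1
Can detect 0 errors, correct 0 errors

1


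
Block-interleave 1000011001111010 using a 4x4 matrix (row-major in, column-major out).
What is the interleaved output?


Matrix:
  1000
  0110
  0111
  1010
Read columns: 1001011001110010

1001011001110010


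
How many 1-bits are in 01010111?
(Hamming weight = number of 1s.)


Counting 1s in 01010111

5


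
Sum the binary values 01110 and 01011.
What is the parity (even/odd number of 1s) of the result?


01110 = 14
01011 = 11
Sum = 25 = 11001
1s count = 3

odd parity (3 ones in 11001)


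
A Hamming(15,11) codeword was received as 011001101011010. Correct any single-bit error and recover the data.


Syndrome = 0: no error detected

Data: 10111011010 (no errors)


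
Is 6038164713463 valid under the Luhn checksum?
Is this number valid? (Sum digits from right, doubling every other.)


Luhn sum = 46
46 mod 10 = 6

Invalid (Luhn sum mod 10 = 6)


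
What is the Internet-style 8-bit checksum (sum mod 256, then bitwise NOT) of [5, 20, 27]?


Sum = 52 mod 256 = 52
Complement = 203

203


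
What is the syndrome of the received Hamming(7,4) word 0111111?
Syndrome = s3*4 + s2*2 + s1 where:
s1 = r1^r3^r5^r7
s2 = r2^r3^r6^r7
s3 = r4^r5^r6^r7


s1=1, s2=0, s3=0

Syndrome = 1 (error at position 1)


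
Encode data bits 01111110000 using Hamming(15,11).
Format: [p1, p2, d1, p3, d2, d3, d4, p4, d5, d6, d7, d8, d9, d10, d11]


Parity bits: p1=0, p2=0, p3=1, p4=1

000111111110000


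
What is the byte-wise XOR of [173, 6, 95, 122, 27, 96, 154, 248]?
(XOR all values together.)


XOR chain: 173 ^ 6 ^ 95 ^ 122 ^ 27 ^ 96 ^ 154 ^ 248 = 151

151


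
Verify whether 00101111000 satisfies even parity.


Number of 1s: 5

No, parity error (5 ones)


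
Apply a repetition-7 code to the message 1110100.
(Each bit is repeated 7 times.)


Each bit -> 7 copies

1111111111111111111110000000111111100000000000000


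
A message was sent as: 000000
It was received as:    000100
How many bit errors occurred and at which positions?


XOR: 000100

1 error(s) at position(s): 3


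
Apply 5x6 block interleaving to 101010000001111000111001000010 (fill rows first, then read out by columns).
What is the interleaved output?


Matrix:
  101010
  000001
  111000
  111001
  000010
Read columns: 101100011010110000001000101010

101100011010110000001000101010


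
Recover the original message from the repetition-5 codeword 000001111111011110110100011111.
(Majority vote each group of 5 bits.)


Groups: 00000, 11111, 11011, 11011, 01000, 11111
Majority votes: 011101

011101


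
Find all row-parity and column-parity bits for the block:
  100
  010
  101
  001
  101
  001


Row parities: 110101
Column parities: 110

Row P: 110101, Col P: 110, Corner: 0


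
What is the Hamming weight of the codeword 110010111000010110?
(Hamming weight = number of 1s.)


Counting 1s in 110010111000010110

9


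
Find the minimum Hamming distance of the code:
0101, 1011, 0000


Comparing all pairs, minimum distance: 2
Can detect 1 errors, correct 0 errors

2


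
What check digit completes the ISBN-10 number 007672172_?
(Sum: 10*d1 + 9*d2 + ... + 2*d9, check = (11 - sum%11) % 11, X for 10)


Weighted sum: 179
179 mod 11 = 3

Check digit: 8


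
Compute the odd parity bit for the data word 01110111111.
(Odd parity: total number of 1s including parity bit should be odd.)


Number of 1s in data: 9
Parity bit: 0

0


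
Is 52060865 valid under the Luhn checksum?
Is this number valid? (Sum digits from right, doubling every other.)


Luhn sum = 25
25 mod 10 = 5

Invalid (Luhn sum mod 10 = 5)


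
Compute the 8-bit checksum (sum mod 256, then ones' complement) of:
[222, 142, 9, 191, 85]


Sum = 649 mod 256 = 137
Complement = 118

118


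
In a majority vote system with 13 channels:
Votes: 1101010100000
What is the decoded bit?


Ones: 5 out of 13
Threshold: 7

0 (5/13 voted 1)


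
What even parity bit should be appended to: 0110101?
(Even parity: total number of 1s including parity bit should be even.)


Number of 1s in data: 4
Parity bit: 0

0


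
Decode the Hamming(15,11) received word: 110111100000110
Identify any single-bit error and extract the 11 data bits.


Syndrome = 0: no error detected

Data: 01110000110 (no errors)


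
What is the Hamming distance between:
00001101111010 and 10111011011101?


XOR: 10110110100111
Count of 1s: 9

9


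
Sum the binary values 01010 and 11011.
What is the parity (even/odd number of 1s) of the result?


01010 = 10
11011 = 27
Sum = 37 = 100101
1s count = 3

odd parity (3 ones in 100101)


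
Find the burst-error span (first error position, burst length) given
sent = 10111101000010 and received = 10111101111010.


XOR: 00000000111000

Burst at position 8, length 3


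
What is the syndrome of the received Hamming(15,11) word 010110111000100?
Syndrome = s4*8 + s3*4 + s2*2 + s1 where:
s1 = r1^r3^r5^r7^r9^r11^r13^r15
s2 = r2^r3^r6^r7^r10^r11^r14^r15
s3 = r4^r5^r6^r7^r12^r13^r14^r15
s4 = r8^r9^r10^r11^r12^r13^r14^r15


s1=0, s2=0, s3=0, s4=1

Syndrome = 8 (error at position 8)


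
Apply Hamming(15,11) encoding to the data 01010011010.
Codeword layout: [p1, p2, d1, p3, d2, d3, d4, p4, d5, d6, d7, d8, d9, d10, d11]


Parity bits: p1=1, p2=1, p3=0, p4=1

110010110011010


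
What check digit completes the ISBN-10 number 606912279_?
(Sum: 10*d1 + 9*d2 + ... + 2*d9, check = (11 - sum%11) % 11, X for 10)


Weighted sum: 234
234 mod 11 = 3

Check digit: 8


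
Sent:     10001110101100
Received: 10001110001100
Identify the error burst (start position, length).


XOR: 00000000100000

Burst at position 8, length 1


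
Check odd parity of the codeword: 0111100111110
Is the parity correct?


Number of 1s: 9

Yes, parity is correct (9 ones)


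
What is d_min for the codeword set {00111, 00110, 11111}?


Comparing all pairs, minimum distance: 1
Can detect 0 errors, correct 0 errors

1


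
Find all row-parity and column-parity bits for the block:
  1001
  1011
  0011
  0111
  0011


Row parities: 01010
Column parities: 0101

Row P: 01010, Col P: 0101, Corner: 0


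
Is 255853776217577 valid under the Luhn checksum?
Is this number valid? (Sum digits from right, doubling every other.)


Luhn sum = 71
71 mod 10 = 1

Invalid (Luhn sum mod 10 = 1)


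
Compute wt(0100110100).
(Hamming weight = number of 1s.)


Counting 1s in 0100110100

4


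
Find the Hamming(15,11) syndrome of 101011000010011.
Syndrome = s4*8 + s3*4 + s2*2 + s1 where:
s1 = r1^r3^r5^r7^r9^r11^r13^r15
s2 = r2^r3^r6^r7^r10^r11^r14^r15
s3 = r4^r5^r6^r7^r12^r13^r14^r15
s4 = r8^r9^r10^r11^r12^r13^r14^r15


s1=1, s2=1, s3=0, s4=1

Syndrome = 11 (error at position 11)


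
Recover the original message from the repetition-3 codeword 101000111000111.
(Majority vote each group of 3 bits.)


Groups: 101, 000, 111, 000, 111
Majority votes: 10101

10101


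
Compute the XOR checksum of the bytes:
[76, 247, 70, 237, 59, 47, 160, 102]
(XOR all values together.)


XOR chain: 76 ^ 247 ^ 70 ^ 237 ^ 59 ^ 47 ^ 160 ^ 102 = 194

194


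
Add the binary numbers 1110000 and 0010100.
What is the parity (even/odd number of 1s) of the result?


1110000 = 112
0010100 = 20
Sum = 132 = 10000100
1s count = 2

even parity (2 ones in 10000100)


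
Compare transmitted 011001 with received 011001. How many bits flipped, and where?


XOR: 000000

0 errors (received matches sent)


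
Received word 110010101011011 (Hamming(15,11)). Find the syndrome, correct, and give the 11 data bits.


Syndrome = 14: error at position 14

Data: 01011011001 (corrected bit 14)


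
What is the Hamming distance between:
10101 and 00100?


XOR: 10001
Count of 1s: 2

2
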